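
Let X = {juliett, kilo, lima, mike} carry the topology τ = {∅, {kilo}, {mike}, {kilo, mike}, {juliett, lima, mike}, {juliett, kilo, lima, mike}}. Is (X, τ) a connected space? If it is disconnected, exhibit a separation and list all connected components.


(X, τ) is disconnected; components = [{kilo}, {juliett, lima, mike}].

Find clopen sets (U ∈ τ with X ∖ U ∈ τ):
  U = ∅, X ∖ U = {juliett, kilo, lima, mike} — both open, so U is clopen.
  U = {kilo}, X ∖ U = {juliett, lima, mike} — both open, so U is clopen.
  U = {juliett, lima, mike}, X ∖ U = {kilo} — both open, so U is clopen.
  U = {juliett, kilo, lima, mike}, X ∖ U = ∅ — both open, so U is clopen.
Nontrivial clopen(s) exist: e.g. {kilo}. So (X, τ) is disconnected.
Compute connected components by grouping points that agree on all clopens:
  component: {kilo}
  component: {juliett, lima, mike}


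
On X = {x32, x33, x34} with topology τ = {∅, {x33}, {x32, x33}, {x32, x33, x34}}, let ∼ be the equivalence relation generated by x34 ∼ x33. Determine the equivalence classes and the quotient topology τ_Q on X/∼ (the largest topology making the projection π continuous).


X/∼ = {[x32], [x33=x34]}; |τ_Q| = 2.

Equivalence classes: [x32], [x33=x34].
Quotient map π: X → X/∼ sends x32 ↦ [x32], x33 ↦ [x33=x34], x34 ↦ [x33=x34].
For each subset V ⊆ X/∼, compute π^{-1}(V) ⊆ X and check whether π^{-1}(V) ∈ τ. V is open in τ_Q iff π^{-1}(V) ∈ τ.
  V = {}: π^{-1}(V) = ∅ ∈ τ ✓.
  V = {[x32]}: π^{-1}(V) = {x32} ∉ τ ✗.
  V = {[x33=x34]}: π^{-1}(V) = {x33, x34} ∉ τ ✗.
  V = {[x32], [x33=x34]}: π^{-1}(V) = {x32, x33, x34} ∈ τ ✓.
Open sets in the quotient: τ_Q = {{}, {[x32], [x33=x34]}} (2 elements).


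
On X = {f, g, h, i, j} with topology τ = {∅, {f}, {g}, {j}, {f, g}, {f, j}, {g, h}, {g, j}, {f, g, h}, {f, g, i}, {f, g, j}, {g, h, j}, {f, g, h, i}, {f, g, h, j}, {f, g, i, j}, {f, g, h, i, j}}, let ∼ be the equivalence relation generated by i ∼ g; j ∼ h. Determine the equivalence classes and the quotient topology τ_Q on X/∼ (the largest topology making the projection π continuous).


X/∼ = {[f], [g=i], [h=j]}; |τ_Q| = 4.

Equivalence classes: [f], [g=i], [h=j].
Quotient map π: X → X/∼ sends f ↦ [f], g ↦ [g=i], h ↦ [h=j], i ↦ [g=i], j ↦ [h=j].
For each subset V ⊆ X/∼, compute π^{-1}(V) ⊆ X and check whether π^{-1}(V) ∈ τ. V is open in τ_Q iff π^{-1}(V) ∈ τ.
  V = {}: π^{-1}(V) = ∅ ∈ τ ✓.
  V = {[f]}: π^{-1}(V) = {f} ∈ τ ✓.
  V = {[g=i]}: π^{-1}(V) = {g, i} ∉ τ ✗.
  V = {[f], [g=i]}: π^{-1}(V) = {f, g, i} ∈ τ ✓.
  V = {[h=j]}: π^{-1}(V) = {h, j} ∉ τ ✗.
  V = {[f], [h=j]}: π^{-1}(V) = {f, h, j} ∉ τ ✗.
  V = {[g=i], [h=j]}: π^{-1}(V) = {g, h, i, j} ∉ τ ✗.
  V = {[f], [g=i], [h=j]}: π^{-1}(V) = {f, g, h, i, j} ∈ τ ✓.
Open sets in the quotient: τ_Q = {{}, {[f]}, {[f], [g=i]}, {[f], [g=i], [h=j]}} (4 elements).


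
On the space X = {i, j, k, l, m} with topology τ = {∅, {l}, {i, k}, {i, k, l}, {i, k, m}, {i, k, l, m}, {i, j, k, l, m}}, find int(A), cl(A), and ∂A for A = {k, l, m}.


int(A) = {l}, cl(A) = {i, j, k, l, m}, ∂A = {i, j, k, m}.

Closed sets in (X, τ) are complements of opens:
  closed(X, τ) = {∅, {j}, {j, l}, {j, m}, {j, l, m}, {i, j, k, m}, {i, j, k, l, m}}.
int(A) = ⋃ {U ∈ τ : U ⊆ A}. Opens contained in A: ∅, {l}.
Taking the union of these: int(A) = {l}.
cl(A) = ⋂ {C closed : A ⊆ C}. Closed sets containing A: {i, j, k, l, m}.
Intersecting these: cl(A) = {i, j, k, l, m}.
∂A = cl(A) ∖ int(A) = {i, j, k, l, m} ∖ {l} = {i, j, k, m}.


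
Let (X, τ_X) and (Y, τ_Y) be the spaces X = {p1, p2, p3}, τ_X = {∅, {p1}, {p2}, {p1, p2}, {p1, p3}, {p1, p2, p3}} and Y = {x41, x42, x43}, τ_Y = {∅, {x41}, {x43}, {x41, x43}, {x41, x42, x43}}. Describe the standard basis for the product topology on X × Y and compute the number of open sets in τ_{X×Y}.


Basis B = {∅ × ∅, {p1} × {x41}, {p1} × {x43}, {p2} × {x41}, {p2} × {x43}, {p1} × {x41, x43}, {p1, p2} × {x41}, {p1, p3} × {x41}, {p1, p2} × {x43}, {p1, p3} × {x43}, {p2} × {x41, x43}, {p1} × {x41, x42, x43}, {p1, p2, p3} × {x41}, {p1, p2, p3} × {x43}, {p2} × {x41, x42, x43}, {p1, p2} × {x41, x43}, {p1, p3} × {x41, x43}, {p1, p2} × {x41, x42, x43}, {p1, p3} × {x41, x42, x43}, {p1, p2, p3} × {x41, x43}, {p1, p2, p3} × {x41, x42, x43}}; |τ_{X×Y}| = 70.

Enumerate products U × V with U ∈ τ_X, V ∈ τ_Y (deduplicated):
  ∅ × ∅ = {} (∅)
  {p1} × {x41} = {(p1,x41)}
  {p1} × {x43} = {(p1,x43)}
  {p2} × {x41} = {(p2,x41)}
  {p2} × {x43} = {(p2,x43)}
  {p1} × {x41, x43} = {(p1,x41), (p1,x43)}
  {p1, p2} × {x41} = {(p1,x41), (p2,x41)}
  {p1, p3} × {x41} = {(p1,x41), (p3,x41)}
  {p1, p2} × {x43} = {(p1,x43), (p2,x43)}
  {p1, p3} × {x43} = {(p1,x43), (p3,x43)}
  {p2} × {x41, x43} = {(p2,x41), (p2,x43)}
  {p1} × {x41, x42, x43} = {(p1,x41), (p1,x42), (p1,x43)}
  {p1, p2, p3} × {x41} = {(p1,x41), (p2,x41), (p3,x41)}
  {p1, p2, p3} × {x43} = {(p1,x43), (p2,x43), (p3,x43)}
  {p2} × {x41, x42, x43} = {(p2,x41), (p2,x42), (p2,x43)}
  {p1, p2} × {x41, x43} = {(p1,x41), (p1,x43), (p2,x41), (p2,x43)}
  {p1, p3} × {x41, x43} = {(p1,x41), (p1,x43), (p3,x41), (p3,x43)}
  {p1, p2} × {x41, x42, x43} = {(p1,x41), (p1,x42), (p1,x43), (p2,x41), (p2,x42), (p2,x43)}
  {p1, p3} × {x41, x42, x43} = {(p1,x41), (p1,x42), (p1,x43), (p3,x41), (p3,x42), (p3,x43)}
  {p1, p2, p3} × {x41, x43} = {(p1,x41), (p1,x43), (p2,x41), (p2,x43), (p3,x41), (p3,x43)}
  {p1, p2, p3} × {x41, x42, x43} = {(p1,x41), (p1,x42), (p1,x43), (p2,x41), (p2,x42), (p2,x43), (p3,x41), (p3,x42), (p3,x43)}
These 21 distinct sets form the basis B.
Close under arbitrary unions to get τ_{X×Y}; counting gives |τ_{X×Y}| = 70.


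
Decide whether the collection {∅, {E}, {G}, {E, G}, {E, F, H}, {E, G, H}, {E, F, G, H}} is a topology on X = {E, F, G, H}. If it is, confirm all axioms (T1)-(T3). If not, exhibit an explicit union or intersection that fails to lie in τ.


τ is NOT a topology on X.

Axiom (T1): ∅ ∈ τ? Yes; X ∈ τ? Yes.
Axiom (T2/T3): check pairwise unions and intersections of members of τ.
Counterexample for (T3): {E, F, H} ∩ {E, G, H} = {E, H} ∉ τ. Therefore τ is NOT a topology.


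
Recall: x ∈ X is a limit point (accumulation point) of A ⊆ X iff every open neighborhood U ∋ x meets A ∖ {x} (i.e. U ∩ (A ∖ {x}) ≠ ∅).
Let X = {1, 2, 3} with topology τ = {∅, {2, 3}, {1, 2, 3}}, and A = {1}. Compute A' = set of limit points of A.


A' = ∅

For each x ∈ X, list the open sets U ∈ τ with x ∈ U, then check whether U ∩ (A ∖ {x}) ≠ ∅ for every such U.
  x = 1: open {1, 2, 3} ∋ x has {1, 2, 3} ∩ (A ∖ {1}) = ∅, so x is NOT a limit point.
  x = 2: open {2, 3} ∋ x has {2, 3} ∩ (A ∖ {2}) = ∅, so x is NOT a limit point.
  x = 3: open {2, 3} ∋ x has {2, 3} ∩ (A ∖ {3}) = ∅, so x is NOT a limit point.
Collecting: A' = ∅.


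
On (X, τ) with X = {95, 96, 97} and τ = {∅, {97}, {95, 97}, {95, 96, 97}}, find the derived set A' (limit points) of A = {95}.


A' = {96}

For each x ∈ X, list the open sets U ∈ τ with x ∈ U, then check whether U ∩ (A ∖ {x}) ≠ ∅ for every such U.
  x = 95: open {95, 97} ∋ x has {95, 97} ∩ (A ∖ {95}) = ∅, so x is NOT a limit point.
  x = 96: opens ∋ x are {95, 96, 97}; each meets A ∖ {96}, so x IS a limit point.
  x = 97: open {97} ∋ x has {97} ∩ (A ∖ {97}) = ∅, so x is NOT a limit point.
Collecting: A' = {96}.


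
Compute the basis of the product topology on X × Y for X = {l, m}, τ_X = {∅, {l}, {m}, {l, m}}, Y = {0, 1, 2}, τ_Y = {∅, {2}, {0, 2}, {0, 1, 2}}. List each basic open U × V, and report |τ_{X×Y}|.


Basis B = {∅ × ∅, {l} × {2}, {m} × {2}, {l} × {0, 2}, {l, m} × {2}, {m} × {0, 2}, {l} × {0, 1, 2}, {m} × {0, 1, 2}, {l, m} × {0, 2}, {l, m} × {0, 1, 2}}; |τ_{X×Y}| = 16.

Enumerate products U × V with U ∈ τ_X, V ∈ τ_Y (deduplicated):
  ∅ × ∅ = {} (∅)
  {l} × {2} = {(l,2)}
  {m} × {2} = {(m,2)}
  {l} × {0, 2} = {(l,0), (l,2)}
  {l, m} × {2} = {(l,2), (m,2)}
  {m} × {0, 2} = {(m,0), (m,2)}
  {l} × {0, 1, 2} = {(l,0), (l,1), (l,2)}
  {m} × {0, 1, 2} = {(m,0), (m,1), (m,2)}
  {l, m} × {0, 2} = {(l,0), (l,2), (m,0), (m,2)}
  {l, m} × {0, 1, 2} = {(l,0), (l,1), (l,2), (m,0), (m,1), (m,2)}
These 10 distinct sets form the basis B.
Close under arbitrary unions to get τ_{X×Y}; counting gives |τ_{X×Y}| = 16.


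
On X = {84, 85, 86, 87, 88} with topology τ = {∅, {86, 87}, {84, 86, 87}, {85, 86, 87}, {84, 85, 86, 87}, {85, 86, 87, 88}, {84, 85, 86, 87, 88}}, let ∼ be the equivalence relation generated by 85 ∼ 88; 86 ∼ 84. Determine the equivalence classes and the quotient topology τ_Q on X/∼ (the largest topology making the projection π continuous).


X/∼ = {[84=86], [85=88], [87]}; |τ_Q| = 3.

Equivalence classes: [84=86], [85=88], [87].
Quotient map π: X → X/∼ sends 84 ↦ [84=86], 85 ↦ [85=88], 86 ↦ [84=86], 87 ↦ [87], 88 ↦ [85=88].
For each subset V ⊆ X/∼, compute π^{-1}(V) ⊆ X and check whether π^{-1}(V) ∈ τ. V is open in τ_Q iff π^{-1}(V) ∈ τ.
  V = {}: π^{-1}(V) = ∅ ∈ τ ✓.
  V = {[84=86]}: π^{-1}(V) = {84, 86} ∉ τ ✗.
  V = {[85=88]}: π^{-1}(V) = {85, 88} ∉ τ ✗.
  V = {[84=86], [85=88]}: π^{-1}(V) = {84, 85, 86, 88} ∉ τ ✗.
  V = {[87]}: π^{-1}(V) = {87} ∉ τ ✗.
  V = {[84=86], [87]}: π^{-1}(V) = {84, 86, 87} ∈ τ ✓.
  V = {[85=88], [87]}: π^{-1}(V) = {85, 87, 88} ∉ τ ✗.
  V = {[84=86], [85=88], [87]}: π^{-1}(V) = {84, 85, 86, 87, 88} ∈ τ ✓.
Open sets in the quotient: τ_Q = {{}, {[84=86], [87]}, {[84=86], [85=88], [87]}} (3 elements).


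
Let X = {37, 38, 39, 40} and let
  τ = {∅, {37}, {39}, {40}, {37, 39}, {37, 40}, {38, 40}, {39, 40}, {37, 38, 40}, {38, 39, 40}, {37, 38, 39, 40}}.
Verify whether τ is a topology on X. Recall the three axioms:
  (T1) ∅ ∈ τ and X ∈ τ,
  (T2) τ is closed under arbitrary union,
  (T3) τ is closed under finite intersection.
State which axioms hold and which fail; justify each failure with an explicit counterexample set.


τ is NOT a topology on X.

Axiom (T1): ∅ ∈ τ? Yes; X ∈ τ? Yes.
Axiom (T2/T3): check pairwise unions and intersections of members of τ.
Counterexample for (T2): {37} ∪ {39, 40} = {37, 39, 40} ∉ τ. Therefore τ is NOT a topology.


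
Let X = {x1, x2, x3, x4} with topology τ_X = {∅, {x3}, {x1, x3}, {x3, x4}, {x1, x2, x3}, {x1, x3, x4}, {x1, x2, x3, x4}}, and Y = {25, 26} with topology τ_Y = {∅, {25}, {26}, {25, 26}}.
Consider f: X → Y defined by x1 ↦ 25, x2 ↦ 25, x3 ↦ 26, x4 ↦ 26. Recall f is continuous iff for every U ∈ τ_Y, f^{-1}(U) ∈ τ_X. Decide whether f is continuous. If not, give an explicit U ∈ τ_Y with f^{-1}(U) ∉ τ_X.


f is NOT continuous.

Compute f^{-1}(U) for each U ∈ τ_Y:
  U = ∅: f^{-1}(U) = ∅ ∈ τ_X ✓.
  U = {25}: f^{-1}(U) = {x1, x2} ∉ τ_X ✗.
  U = {26}: f^{-1}(U) = {x3, x4} ∈ τ_X ✓.
  U = {25, 26}: f^{-1}(U) = {x1, x2, x3, x4} ∈ τ_X ✓.
Found U = {25} with f^{-1}(U) = {x1, x2} not in τ_X. Therefore f is NOT continuous.


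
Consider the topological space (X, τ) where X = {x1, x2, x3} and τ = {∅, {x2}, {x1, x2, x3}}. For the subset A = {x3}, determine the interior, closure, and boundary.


int(A) = ∅, cl(A) = {x1, x3}, ∂A = {x1, x3}.

Closed sets in (X, τ) are complements of opens:
  closed(X, τ) = {∅, {x1, x3}, {x1, x2, x3}}.
int(A) = ⋃ {U ∈ τ : U ⊆ A}. Opens contained in A: ∅.
Taking the union of these: int(A) = ∅.
cl(A) = ⋂ {C closed : A ⊆ C}. Closed sets containing A: {x1, x3}, {x1, x2, x3}.
Intersecting these: cl(A) = {x1, x3}.
∂A = cl(A) ∖ int(A) = {x1, x3} ∖ ∅ = {x1, x3}.


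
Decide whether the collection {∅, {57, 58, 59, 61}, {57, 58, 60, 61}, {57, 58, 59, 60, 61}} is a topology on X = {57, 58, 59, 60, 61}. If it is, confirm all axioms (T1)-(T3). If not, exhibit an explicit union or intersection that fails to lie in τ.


τ is NOT a topology on X.

Axiom (T1): ∅ ∈ τ? Yes; X ∈ τ? Yes.
Axiom (T2/T3): check pairwise unions and intersections of members of τ.
Counterexample for (T3): {57, 58, 59, 61} ∩ {57, 58, 60, 61} = {57, 58, 61} ∉ τ. Therefore τ is NOT a topology.


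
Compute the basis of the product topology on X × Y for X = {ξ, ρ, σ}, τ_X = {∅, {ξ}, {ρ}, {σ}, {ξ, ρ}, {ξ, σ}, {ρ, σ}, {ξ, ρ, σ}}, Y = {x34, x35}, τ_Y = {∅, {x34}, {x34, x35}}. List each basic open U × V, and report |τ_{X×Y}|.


Basis B = {∅ × ∅, {ξ} × {x34}, {ρ} × {x34}, {σ} × {x34}, {ξ} × {x34, x35}, {ξ, ρ} × {x34}, {ξ, σ} × {x34}, {ρ} × {x34, x35}, {ρ, σ} × {x34}, {σ} × {x34, x35}, {ξ, ρ, σ} × {x34}, {ξ, ρ} × {x34, x35}, {ξ, σ} × {x34, x35}, {ρ, σ} × {x34, x35}, {ξ, ρ, σ} × {x34, x35}}; |τ_{X×Y}| = 27.

Enumerate products U × V with U ∈ τ_X, V ∈ τ_Y (deduplicated):
  ∅ × ∅ = {} (∅)
  {ξ} × {x34} = {(ξ,x34)}
  {ρ} × {x34} = {(ρ,x34)}
  {σ} × {x34} = {(σ,x34)}
  {ξ} × {x34, x35} = {(ξ,x34), (ξ,x35)}
  {ξ, ρ} × {x34} = {(ξ,x34), (ρ,x34)}
  {ξ, σ} × {x34} = {(ξ,x34), (σ,x34)}
  {ρ} × {x34, x35} = {(ρ,x34), (ρ,x35)}
  {ρ, σ} × {x34} = {(ρ,x34), (σ,x34)}
  {σ} × {x34, x35} = {(σ,x34), (σ,x35)}
  {ξ, ρ, σ} × {x34} = {(ξ,x34), (ρ,x34), (σ,x34)}
  {ξ, ρ} × {x34, x35} = {(ξ,x34), (ξ,x35), (ρ,x34), (ρ,x35)}
  {ξ, σ} × {x34, x35} = {(ξ,x34), (ξ,x35), (σ,x34), (σ,x35)}
  {ρ, σ} × {x34, x35} = {(ρ,x34), (ρ,x35), (σ,x34), (σ,x35)}
  {ξ, ρ, σ} × {x34, x35} = {(ξ,x34), (ξ,x35), (ρ,x34), (ρ,x35), (σ,x34), (σ,x35)}
These 15 distinct sets form the basis B.
Close under arbitrary unions to get τ_{X×Y}; counting gives |τ_{X×Y}| = 27.


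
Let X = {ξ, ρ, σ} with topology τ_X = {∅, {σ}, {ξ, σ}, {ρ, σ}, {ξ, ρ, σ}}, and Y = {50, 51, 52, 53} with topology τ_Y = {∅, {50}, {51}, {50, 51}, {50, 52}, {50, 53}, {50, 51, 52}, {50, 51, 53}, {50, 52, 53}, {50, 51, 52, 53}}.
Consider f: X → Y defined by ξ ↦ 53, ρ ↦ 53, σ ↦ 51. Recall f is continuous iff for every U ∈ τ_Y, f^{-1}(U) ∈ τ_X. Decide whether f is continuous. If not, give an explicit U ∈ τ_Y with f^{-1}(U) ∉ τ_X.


f is NOT continuous.

Compute f^{-1}(U) for each U ∈ τ_Y:
  U = ∅: f^{-1}(U) = ∅ ∈ τ_X ✓.
  U = {50}: f^{-1}(U) = ∅ ∈ τ_X ✓.
  U = {51}: f^{-1}(U) = {σ} ∈ τ_X ✓.
  U = {50, 51}: f^{-1}(U) = {σ} ∈ τ_X ✓.
  U = {50, 52}: f^{-1}(U) = ∅ ∈ τ_X ✓.
  U = {50, 53}: f^{-1}(U) = {ξ, ρ} ∉ τ_X ✗.
  U = {50, 51, 52}: f^{-1}(U) = {σ} ∈ τ_X ✓.
  U = {50, 51, 53}: f^{-1}(U) = {ξ, ρ, σ} ∈ τ_X ✓.
  U = {50, 52, 53}: f^{-1}(U) = {ξ, ρ} ∉ τ_X ✗.
  U = {50, 51, 52, 53}: f^{-1}(U) = {ξ, ρ, σ} ∈ τ_X ✓.
Found U = {50, 53} with f^{-1}(U) = {ξ, ρ} not in τ_X. Therefore f is NOT continuous.


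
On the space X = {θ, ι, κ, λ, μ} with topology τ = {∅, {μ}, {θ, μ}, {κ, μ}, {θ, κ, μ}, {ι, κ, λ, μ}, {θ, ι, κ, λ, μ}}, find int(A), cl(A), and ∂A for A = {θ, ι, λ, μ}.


int(A) = {θ, μ}, cl(A) = {θ, ι, κ, λ, μ}, ∂A = {ι, κ, λ}.

Closed sets in (X, τ) are complements of opens:
  closed(X, τ) = {∅, {θ}, {ι, λ}, {θ, ι, λ}, {ι, κ, λ}, {θ, ι, κ, λ}, {θ, ι, κ, λ, μ}}.
int(A) = ⋃ {U ∈ τ : U ⊆ A}. Opens contained in A: ∅, {μ}, {θ, μ}.
Taking the union of these: int(A) = {θ, μ}.
cl(A) = ⋂ {C closed : A ⊆ C}. Closed sets containing A: {θ, ι, κ, λ, μ}.
Intersecting these: cl(A) = {θ, ι, κ, λ, μ}.
∂A = cl(A) ∖ int(A) = {θ, ι, κ, λ, μ} ∖ {θ, μ} = {ι, κ, λ}.


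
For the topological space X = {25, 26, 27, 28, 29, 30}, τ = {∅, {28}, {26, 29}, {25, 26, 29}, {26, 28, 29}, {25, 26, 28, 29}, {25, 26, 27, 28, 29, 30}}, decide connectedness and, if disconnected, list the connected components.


(X, τ) is connected.

Find clopen sets (U ∈ τ with X ∖ U ∈ τ):
  U = ∅, X ∖ U = {25, 26, 27, 28, 29, 30} — both open, so U is clopen.
  U = {25, 26, 27, 28, 29, 30}, X ∖ U = ∅ — both open, so U is clopen.
Only trivial clopens (∅ and X) exist, so (X, τ) is connected.
Compute connected components by grouping points that agree on all clopens:
  component: {25, 26, 27, 28, 29, 30}


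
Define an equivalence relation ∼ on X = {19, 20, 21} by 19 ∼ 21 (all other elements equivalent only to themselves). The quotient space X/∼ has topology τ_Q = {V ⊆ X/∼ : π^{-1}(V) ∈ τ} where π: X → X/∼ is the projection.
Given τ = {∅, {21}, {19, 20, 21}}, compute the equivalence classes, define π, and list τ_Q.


X/∼ = {[19=21], [20]}; |τ_Q| = 2.

Equivalence classes: [19=21], [20].
Quotient map π: X → X/∼ sends 19 ↦ [19=21], 20 ↦ [20], 21 ↦ [19=21].
For each subset V ⊆ X/∼, compute π^{-1}(V) ⊆ X and check whether π^{-1}(V) ∈ τ. V is open in τ_Q iff π^{-1}(V) ∈ τ.
  V = {}: π^{-1}(V) = ∅ ∈ τ ✓.
  V = {[19=21]}: π^{-1}(V) = {19, 21} ∉ τ ✗.
  V = {[20]}: π^{-1}(V) = {20} ∉ τ ✗.
  V = {[19=21], [20]}: π^{-1}(V) = {19, 20, 21} ∈ τ ✓.
Open sets in the quotient: τ_Q = {{}, {[19=21], [20]}} (2 elements).


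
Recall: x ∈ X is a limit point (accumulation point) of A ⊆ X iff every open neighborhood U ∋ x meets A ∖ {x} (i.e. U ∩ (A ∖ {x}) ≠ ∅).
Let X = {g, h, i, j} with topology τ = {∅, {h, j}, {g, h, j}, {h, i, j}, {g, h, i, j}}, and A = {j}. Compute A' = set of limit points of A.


A' = {g, h, i}

For each x ∈ X, list the open sets U ∈ τ with x ∈ U, then check whether U ∩ (A ∖ {x}) ≠ ∅ for every such U.
  x = g: opens ∋ x are {g, h, j}, {g, h, i, j}; each meets A ∖ {g}, so x IS a limit point.
  x = h: opens ∋ x are {h, j}, {g, h, j}, {h, i, j}, {g, h, i, j}; each meets A ∖ {h}, so x IS a limit point.
  x = i: opens ∋ x are {h, i, j}, {g, h, i, j}; each meets A ∖ {i}, so x IS a limit point.
  x = j: open {h, j} ∋ x has {h, j} ∩ (A ∖ {j}) = ∅, so x is NOT a limit point.
Collecting: A' = {g, h, i}.


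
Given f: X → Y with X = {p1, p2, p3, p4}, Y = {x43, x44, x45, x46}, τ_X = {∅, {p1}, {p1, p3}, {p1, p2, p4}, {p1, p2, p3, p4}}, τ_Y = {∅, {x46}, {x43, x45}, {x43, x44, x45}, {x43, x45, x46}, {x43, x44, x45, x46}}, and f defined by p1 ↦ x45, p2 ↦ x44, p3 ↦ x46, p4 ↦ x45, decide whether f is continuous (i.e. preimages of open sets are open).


f is NOT continuous.

Compute f^{-1}(U) for each U ∈ τ_Y:
  U = ∅: f^{-1}(U) = ∅ ∈ τ_X ✓.
  U = {x46}: f^{-1}(U) = {p3} ∉ τ_X ✗.
  U = {x43, x45}: f^{-1}(U) = {p1, p4} ∉ τ_X ✗.
  U = {x43, x44, x45}: f^{-1}(U) = {p1, p2, p4} ∈ τ_X ✓.
  U = {x43, x45, x46}: f^{-1}(U) = {p1, p3, p4} ∉ τ_X ✗.
  U = {x43, x44, x45, x46}: f^{-1}(U) = {p1, p2, p3, p4} ∈ τ_X ✓.
Found U = {x46} with f^{-1}(U) = {p3} not in τ_X. Therefore f is NOT continuous.


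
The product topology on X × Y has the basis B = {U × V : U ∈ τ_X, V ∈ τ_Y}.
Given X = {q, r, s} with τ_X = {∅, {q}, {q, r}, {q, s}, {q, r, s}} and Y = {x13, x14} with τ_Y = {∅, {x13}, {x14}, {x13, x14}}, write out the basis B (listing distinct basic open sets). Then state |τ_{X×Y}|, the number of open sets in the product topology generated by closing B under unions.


Basis B = {∅ × ∅, {q} × {x13}, {q} × {x14}, {q} × {x13, x14}, {q, r} × {x13}, {q, s} × {x13}, {q, r} × {x14}, {q, s} × {x14}, {q, r, s} × {x13}, {q, r, s} × {x14}, {q, r} × {x13, x14}, {q, s} × {x13, x14}, {q, r, s} × {x13, x14}}; |τ_{X×Y}| = 25.

Enumerate products U × V with U ∈ τ_X, V ∈ τ_Y (deduplicated):
  ∅ × ∅ = {} (∅)
  {q} × {x13} = {(q,x13)}
  {q} × {x14} = {(q,x14)}
  {q} × {x13, x14} = {(q,x13), (q,x14)}
  {q, r} × {x13} = {(q,x13), (r,x13)}
  {q, s} × {x13} = {(q,x13), (s,x13)}
  {q, r} × {x14} = {(q,x14), (r,x14)}
  {q, s} × {x14} = {(q,x14), (s,x14)}
  {q, r, s} × {x13} = {(q,x13), (r,x13), (s,x13)}
  {q, r, s} × {x14} = {(q,x14), (r,x14), (s,x14)}
  {q, r} × {x13, x14} = {(q,x13), (q,x14), (r,x13), (r,x14)}
  {q, s} × {x13, x14} = {(q,x13), (q,x14), (s,x13), (s,x14)}
  {q, r, s} × {x13, x14} = {(q,x13), (q,x14), (r,x13), (r,x14), (s,x13), (s,x14)}
These 13 distinct sets form the basis B.
Close under arbitrary unions to get τ_{X×Y}; counting gives |τ_{X×Y}| = 25.


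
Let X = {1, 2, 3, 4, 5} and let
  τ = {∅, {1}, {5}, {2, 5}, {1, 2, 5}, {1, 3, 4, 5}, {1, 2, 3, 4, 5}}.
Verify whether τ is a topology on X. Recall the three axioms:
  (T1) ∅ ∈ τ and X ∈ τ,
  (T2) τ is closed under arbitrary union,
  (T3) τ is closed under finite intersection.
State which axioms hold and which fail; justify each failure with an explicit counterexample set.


τ is NOT a topology on X.

Axiom (T1): ∅ ∈ τ? Yes; X ∈ τ? Yes.
Axiom (T2/T3): check pairwise unions and intersections of members of τ.
Counterexample for (T2): {1} ∪ {5} = {1, 5} ∉ τ. Therefore τ is NOT a topology.


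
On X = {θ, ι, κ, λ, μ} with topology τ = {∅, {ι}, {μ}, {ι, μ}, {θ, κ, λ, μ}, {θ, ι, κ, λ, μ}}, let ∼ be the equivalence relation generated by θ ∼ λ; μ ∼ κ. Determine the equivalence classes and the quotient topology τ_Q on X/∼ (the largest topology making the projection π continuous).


X/∼ = {[θ=λ], [ι], [κ=μ]}; |τ_Q| = 4.

Equivalence classes: [θ=λ], [ι], [κ=μ].
Quotient map π: X → X/∼ sends θ ↦ [θ=λ], ι ↦ [ι], κ ↦ [κ=μ], λ ↦ [θ=λ], μ ↦ [κ=μ].
For each subset V ⊆ X/∼, compute π^{-1}(V) ⊆ X and check whether π^{-1}(V) ∈ τ. V is open in τ_Q iff π^{-1}(V) ∈ τ.
  V = {}: π^{-1}(V) = ∅ ∈ τ ✓.
  V = {[θ=λ]}: π^{-1}(V) = {θ, λ} ∉ τ ✗.
  V = {[ι]}: π^{-1}(V) = {ι} ∈ τ ✓.
  V = {[θ=λ], [ι]}: π^{-1}(V) = {θ, ι, λ} ∉ τ ✗.
  V = {[κ=μ]}: π^{-1}(V) = {κ, μ} ∉ τ ✗.
  V = {[θ=λ], [κ=μ]}: π^{-1}(V) = {θ, κ, λ, μ} ∈ τ ✓.
  V = {[ι], [κ=μ]}: π^{-1}(V) = {ι, κ, μ} ∉ τ ✗.
  V = {[θ=λ], [ι], [κ=μ]}: π^{-1}(V) = {θ, ι, κ, λ, μ} ∈ τ ✓.
Open sets in the quotient: τ_Q = {{}, {[ι]}, {[θ=λ], [κ=μ]}, {[θ=λ], [ι], [κ=μ]}} (4 elements).


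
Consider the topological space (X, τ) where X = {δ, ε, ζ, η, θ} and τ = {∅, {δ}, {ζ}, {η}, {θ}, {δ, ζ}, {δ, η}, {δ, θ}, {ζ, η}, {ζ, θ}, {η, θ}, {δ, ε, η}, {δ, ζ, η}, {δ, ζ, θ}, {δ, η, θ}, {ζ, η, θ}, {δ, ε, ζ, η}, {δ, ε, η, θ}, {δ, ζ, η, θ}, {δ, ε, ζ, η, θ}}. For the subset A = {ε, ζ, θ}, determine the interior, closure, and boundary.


int(A) = {ζ, θ}, cl(A) = {ε, ζ, θ}, ∂A = {ε}.

Closed sets in (X, τ) are complements of opens:
  closed(X, τ) = {∅, {ε}, {ζ}, {θ}, {δ, ε}, {ε, ζ}, {ε, η}, {ε, θ}, {ζ, θ}, {δ, ε, ζ}, {δ, ε, η}, {δ, ε, θ}, {ε, ζ, η}, {ε, ζ, θ}, {ε, η, θ}, {δ, ε, ζ, η}, {δ, ε, ζ, θ}, {δ, ε, η, θ}, {ε, ζ, η, θ}, {δ, ε, ζ, η, θ}}.
int(A) = ⋃ {U ∈ τ : U ⊆ A}. Opens contained in A: ∅, {ζ}, {θ}, {ζ, θ}.
Taking the union of these: int(A) = {ζ, θ}.
cl(A) = ⋂ {C closed : A ⊆ C}. Closed sets containing A: {ε, ζ, θ}, {δ, ε, ζ, θ}, {ε, ζ, η, θ}, {δ, ε, ζ, η, θ}.
Intersecting these: cl(A) = {ε, ζ, θ}.
∂A = cl(A) ∖ int(A) = {ε, ζ, θ} ∖ {ζ, θ} = {ε}.


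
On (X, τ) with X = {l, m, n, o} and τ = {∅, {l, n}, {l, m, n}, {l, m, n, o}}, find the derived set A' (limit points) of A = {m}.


A' = {o}

For each x ∈ X, list the open sets U ∈ τ with x ∈ U, then check whether U ∩ (A ∖ {x}) ≠ ∅ for every such U.
  x = l: open {l, n} ∋ x has {l, n} ∩ (A ∖ {l}) = ∅, so x is NOT a limit point.
  x = m: open {l, m, n} ∋ x has {l, m, n} ∩ (A ∖ {m}) = ∅, so x is NOT a limit point.
  x = n: open {l, n} ∋ x has {l, n} ∩ (A ∖ {n}) = ∅, so x is NOT a limit point.
  x = o: opens ∋ x are {l, m, n, o}; each meets A ∖ {o}, so x IS a limit point.
Collecting: A' = {o}.


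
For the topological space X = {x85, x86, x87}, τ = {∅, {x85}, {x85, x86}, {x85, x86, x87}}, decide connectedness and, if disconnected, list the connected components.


(X, τ) is connected.

Find clopen sets (U ∈ τ with X ∖ U ∈ τ):
  U = ∅, X ∖ U = {x85, x86, x87} — both open, so U is clopen.
  U = {x85, x86, x87}, X ∖ U = ∅ — both open, so U is clopen.
Only trivial clopens (∅ and X) exist, so (X, τ) is connected.
Compute connected components by grouping points that agree on all clopens:
  component: {x85, x86, x87}


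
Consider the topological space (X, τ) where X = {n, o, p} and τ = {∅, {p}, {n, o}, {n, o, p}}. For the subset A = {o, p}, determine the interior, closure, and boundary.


int(A) = {p}, cl(A) = {n, o, p}, ∂A = {n, o}.

Closed sets in (X, τ) are complements of opens:
  closed(X, τ) = {∅, {p}, {n, o}, {n, o, p}}.
int(A) = ⋃ {U ∈ τ : U ⊆ A}. Opens contained in A: ∅, {p}.
Taking the union of these: int(A) = {p}.
cl(A) = ⋂ {C closed : A ⊆ C}. Closed sets containing A: {n, o, p}.
Intersecting these: cl(A) = {n, o, p}.
∂A = cl(A) ∖ int(A) = {n, o, p} ∖ {p} = {n, o}.


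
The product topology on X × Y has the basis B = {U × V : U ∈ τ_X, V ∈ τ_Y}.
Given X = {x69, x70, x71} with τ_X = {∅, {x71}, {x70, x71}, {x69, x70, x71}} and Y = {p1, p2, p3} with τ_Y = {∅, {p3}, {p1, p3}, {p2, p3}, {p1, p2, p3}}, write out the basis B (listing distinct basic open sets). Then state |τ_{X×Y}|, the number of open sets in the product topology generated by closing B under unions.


Basis B = {∅ × ∅, {x71} × {p3}, {x70, x71} × {p3}, {x71} × {p1, p3}, {x71} × {p2, p3}, {x69, x70, x71} × {p3}, {x71} × {p1, p2, p3}, {x70, x71} × {p1, p3}, {x70, x71} × {p2, p3}, {x69, x70, x71} × {p1, p3}, {x69, x70, x71} × {p2, p3}, {x70, x71} × {p1, p2, p3}, {x69, x70, x71} × {p1, p2, p3}}; |τ_{X×Y}| = 30.

Enumerate products U × V with U ∈ τ_X, V ∈ τ_Y (deduplicated):
  ∅ × ∅ = {} (∅)
  {x71} × {p3} = {(x71,p3)}
  {x70, x71} × {p3} = {(x70,p3), (x71,p3)}
  {x71} × {p1, p3} = {(x71,p1), (x71,p3)}
  {x71} × {p2, p3} = {(x71,p2), (x71,p3)}
  {x69, x70, x71} × {p3} = {(x69,p3), (x70,p3), (x71,p3)}
  {x71} × {p1, p2, p3} = {(x71,p1), (x71,p2), (x71,p3)}
  {x70, x71} × {p1, p3} = {(x70,p1), (x70,p3), (x71,p1), (x71,p3)}
  {x70, x71} × {p2, p3} = {(x70,p2), (x70,p3), (x71,p2), (x71,p3)}
  {x69, x70, x71} × {p1, p3} = {(x69,p1), (x69,p3), (x70,p1), (x70,p3), (x71,p1), (x71,p3)}
  {x69, x70, x71} × {p2, p3} = {(x69,p2), (x69,p3), (x70,p2), (x70,p3), (x71,p2), (x71,p3)}
  {x70, x71} × {p1, p2, p3} = {(x70,p1), (x70,p2), (x70,p3), (x71,p1), (x71,p2), (x71,p3)}
  {x69, x70, x71} × {p1, p2, p3} = {(x69,p1), (x69,p2), (x69,p3), (x70,p1), (x70,p2), (x70,p3), (x71,p1), (x71,p2), (x71,p3)}
These 13 distinct sets form the basis B.
Close under arbitrary unions to get τ_{X×Y}; counting gives |τ_{X×Y}| = 30.


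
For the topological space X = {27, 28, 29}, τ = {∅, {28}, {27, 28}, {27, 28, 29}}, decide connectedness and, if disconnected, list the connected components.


(X, τ) is connected.

Find clopen sets (U ∈ τ with X ∖ U ∈ τ):
  U = ∅, X ∖ U = {27, 28, 29} — both open, so U is clopen.
  U = {27, 28, 29}, X ∖ U = ∅ — both open, so U is clopen.
Only trivial clopens (∅ and X) exist, so (X, τ) is connected.
Compute connected components by grouping points that agree on all clopens:
  component: {27, 28, 29}


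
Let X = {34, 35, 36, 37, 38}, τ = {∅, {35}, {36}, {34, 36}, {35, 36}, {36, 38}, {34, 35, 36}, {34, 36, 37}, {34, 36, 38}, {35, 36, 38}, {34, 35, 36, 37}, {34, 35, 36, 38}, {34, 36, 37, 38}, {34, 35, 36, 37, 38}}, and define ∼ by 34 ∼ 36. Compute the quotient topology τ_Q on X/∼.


X/∼ = {[34=36], [35], [37], [38]}; |τ_Q| = 10.

Equivalence classes: [34=36], [35], [37], [38].
Quotient map π: X → X/∼ sends 34 ↦ [34=36], 35 ↦ [35], 36 ↦ [34=36], 37 ↦ [37], 38 ↦ [38].
For each subset V ⊆ X/∼, compute π^{-1}(V) ⊆ X and check whether π^{-1}(V) ∈ τ. V is open in τ_Q iff π^{-1}(V) ∈ τ.
  V = {}: π^{-1}(V) = ∅ ∈ τ ✓.
  V = {[34=36]}: π^{-1}(V) = {34, 36} ∈ τ ✓.
  V = {[35]}: π^{-1}(V) = {35} ∈ τ ✓.
  V = {[34=36], [35]}: π^{-1}(V) = {34, 35, 36} ∈ τ ✓.
  V = {[37]}: π^{-1}(V) = {37} ∉ τ ✗.
  V = {[34=36], [37]}: π^{-1}(V) = {34, 36, 37} ∈ τ ✓.
  V = {[35], [37]}: π^{-1}(V) = {35, 37} ∉ τ ✗.
  V = {[34=36], [35], [37]}: π^{-1}(V) = {34, 35, 36, 37} ∈ τ ✓.
  V = {[38]}: π^{-1}(V) = {38} ∉ τ ✗.
  V = {[34=36], [38]}: π^{-1}(V) = {34, 36, 38} ∈ τ ✓.
  V = {[35], [38]}: π^{-1}(V) = {35, 38} ∉ τ ✗.
  V = {[34=36], [35], [38]}: π^{-1}(V) = {34, 35, 36, 38} ∈ τ ✓.
  V = {[37], [38]}: π^{-1}(V) = {37, 38} ∉ τ ✗.
  V = {[34=36], [37], [38]}: π^{-1}(V) = {34, 36, 37, 38} ∈ τ ✓.
  V = {[35], [37], [38]}: π^{-1}(V) = {35, 37, 38} ∉ τ ✗.
  V = {[34=36], [35], [37], [38]}: π^{-1}(V) = {34, 35, 36, 37, 38} ∈ τ ✓.
Open sets in the quotient: τ_Q = {{}, {[34=36]}, {[35]}, {[34=36], [35]}, {[34=36], [37]}, {[34=36], [35], [37]}, {[34=36], [38]}, {[34=36], [35], [38]}, {[34=36], [37], [38]}, {[34=36], [35], [37], [38]}} (10 elements).


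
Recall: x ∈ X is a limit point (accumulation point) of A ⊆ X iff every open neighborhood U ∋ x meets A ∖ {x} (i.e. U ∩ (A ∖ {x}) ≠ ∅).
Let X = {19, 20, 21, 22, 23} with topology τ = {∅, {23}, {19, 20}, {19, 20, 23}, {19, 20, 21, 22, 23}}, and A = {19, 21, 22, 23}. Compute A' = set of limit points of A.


A' = {20, 21, 22}

For each x ∈ X, list the open sets U ∈ τ with x ∈ U, then check whether U ∩ (A ∖ {x}) ≠ ∅ for every such U.
  x = 19: open {19, 20} ∋ x has {19, 20} ∩ (A ∖ {19}) = ∅, so x is NOT a limit point.
  x = 20: opens ∋ x are {19, 20}, {19, 20, 23}, {19, 20, 21, 22, 23}; each meets A ∖ {20}, so x IS a limit point.
  x = 21: opens ∋ x are {19, 20, 21, 22, 23}; each meets A ∖ {21}, so x IS a limit point.
  x = 22: opens ∋ x are {19, 20, 21, 22, 23}; each meets A ∖ {22}, so x IS a limit point.
  x = 23: open {23} ∋ x has {23} ∩ (A ∖ {23}) = ∅, so x is NOT a limit point.
Collecting: A' = {20, 21, 22}.


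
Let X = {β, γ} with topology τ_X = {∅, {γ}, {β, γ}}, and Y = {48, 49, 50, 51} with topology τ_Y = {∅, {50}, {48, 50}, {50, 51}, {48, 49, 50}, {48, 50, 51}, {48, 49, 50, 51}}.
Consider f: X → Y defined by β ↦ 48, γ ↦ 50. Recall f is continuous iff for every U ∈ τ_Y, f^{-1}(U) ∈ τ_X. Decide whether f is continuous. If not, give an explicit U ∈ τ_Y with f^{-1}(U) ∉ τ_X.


f IS continuous.

Compute f^{-1}(U) for each U ∈ τ_Y:
  U = ∅: f^{-1}(U) = ∅ ∈ τ_X ✓.
  U = {50}: f^{-1}(U) = {γ} ∈ τ_X ✓.
  U = {48, 50}: f^{-1}(U) = {β, γ} ∈ τ_X ✓.
  U = {50, 51}: f^{-1}(U) = {γ} ∈ τ_X ✓.
  U = {48, 49, 50}: f^{-1}(U) = {β, γ} ∈ τ_X ✓.
  U = {48, 50, 51}: f^{-1}(U) = {β, γ} ∈ τ_X ✓.
  U = {48, 49, 50, 51}: f^{-1}(U) = {β, γ} ∈ τ_X ✓.
Every preimage lies in τ_X, so f IS continuous.


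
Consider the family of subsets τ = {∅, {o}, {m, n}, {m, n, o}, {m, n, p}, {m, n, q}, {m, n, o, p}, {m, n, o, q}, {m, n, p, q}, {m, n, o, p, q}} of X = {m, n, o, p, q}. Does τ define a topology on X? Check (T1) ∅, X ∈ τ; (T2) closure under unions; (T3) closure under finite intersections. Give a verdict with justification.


τ IS a topology on X.

Axiom (T1): ∅ ∈ τ? Yes; X ∈ τ? Yes.
Axiom (T2/T3): check pairwise unions and intersections of members of τ.
All pairwise intersections and unions checked — each lies in τ. Therefore τ satisfies (T1), (T2), (T3): it IS a topology on X.


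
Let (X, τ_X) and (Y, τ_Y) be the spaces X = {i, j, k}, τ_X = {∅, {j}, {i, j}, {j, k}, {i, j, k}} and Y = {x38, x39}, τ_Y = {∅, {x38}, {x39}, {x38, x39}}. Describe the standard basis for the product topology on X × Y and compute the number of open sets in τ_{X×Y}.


Basis B = {∅ × ∅, {j} × {x38}, {j} × {x39}, {i, j} × {x38}, {i, j} × {x39}, {j} × {x38, x39}, {j, k} × {x38}, {j, k} × {x39}, {i, j, k} × {x38}, {i, j, k} × {x39}, {i, j} × {x38, x39}, {j, k} × {x38, x39}, {i, j, k} × {x38, x39}}; |τ_{X×Y}| = 25.

Enumerate products U × V with U ∈ τ_X, V ∈ τ_Y (deduplicated):
  ∅ × ∅ = {} (∅)
  {j} × {x38} = {(j,x38)}
  {j} × {x39} = {(j,x39)}
  {i, j} × {x38} = {(i,x38), (j,x38)}
  {i, j} × {x39} = {(i,x39), (j,x39)}
  {j} × {x38, x39} = {(j,x38), (j,x39)}
  {j, k} × {x38} = {(j,x38), (k,x38)}
  {j, k} × {x39} = {(j,x39), (k,x39)}
  {i, j, k} × {x38} = {(i,x38), (j,x38), (k,x38)}
  {i, j, k} × {x39} = {(i,x39), (j,x39), (k,x39)}
  {i, j} × {x38, x39} = {(i,x38), (i,x39), (j,x38), (j,x39)}
  {j, k} × {x38, x39} = {(j,x38), (j,x39), (k,x38), (k,x39)}
  {i, j, k} × {x38, x39} = {(i,x38), (i,x39), (j,x38), (j,x39), (k,x38), (k,x39)}
These 13 distinct sets form the basis B.
Close under arbitrary unions to get τ_{X×Y}; counting gives |τ_{X×Y}| = 25.


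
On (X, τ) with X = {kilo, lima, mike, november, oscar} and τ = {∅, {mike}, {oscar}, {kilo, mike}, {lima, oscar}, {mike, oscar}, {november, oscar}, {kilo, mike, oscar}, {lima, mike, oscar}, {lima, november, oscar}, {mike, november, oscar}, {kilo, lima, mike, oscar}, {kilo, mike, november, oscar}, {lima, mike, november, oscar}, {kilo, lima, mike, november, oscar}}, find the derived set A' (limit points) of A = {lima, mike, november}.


A' = {kilo}

For each x ∈ X, list the open sets U ∈ τ with x ∈ U, then check whether U ∩ (A ∖ {x}) ≠ ∅ for every such U.
  x = kilo: opens ∋ x are {kilo, mike}, {kilo, mike, oscar}, {kilo, lima, mike, oscar}, {kilo, mike, november, oscar}, {kilo, lima, mike, november, oscar}; each meets A ∖ {kilo}, so x IS a limit point.
  x = lima: open {lima, oscar} ∋ x has {lima, oscar} ∩ (A ∖ {lima}) = ∅, so x is NOT a limit point.
  x = mike: open {mike} ∋ x has {mike} ∩ (A ∖ {mike}) = ∅, so x is NOT a limit point.
  x = november: open {november, oscar} ∋ x has {november, oscar} ∩ (A ∖ {november}) = ∅, so x is NOT a limit point.
  x = oscar: open {oscar} ∋ x has {oscar} ∩ (A ∖ {oscar}) = ∅, so x is NOT a limit point.
Collecting: A' = {kilo}.


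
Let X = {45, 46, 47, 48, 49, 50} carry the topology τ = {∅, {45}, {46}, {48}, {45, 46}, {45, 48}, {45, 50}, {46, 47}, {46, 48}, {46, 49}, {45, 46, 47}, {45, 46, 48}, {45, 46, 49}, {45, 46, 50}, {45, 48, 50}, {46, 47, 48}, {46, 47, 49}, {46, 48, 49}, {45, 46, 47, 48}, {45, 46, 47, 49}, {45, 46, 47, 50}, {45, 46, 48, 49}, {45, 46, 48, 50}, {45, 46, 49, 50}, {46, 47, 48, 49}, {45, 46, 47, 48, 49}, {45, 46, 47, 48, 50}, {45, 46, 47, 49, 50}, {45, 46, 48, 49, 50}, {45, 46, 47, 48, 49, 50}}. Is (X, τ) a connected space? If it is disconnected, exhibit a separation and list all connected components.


(X, τ) is disconnected; components = [{48}, {45, 50}, {46, 47, 49}].

Find clopen sets (U ∈ τ with X ∖ U ∈ τ):
  U = ∅, X ∖ U = {45, 46, 47, 48, 49, 50} — both open, so U is clopen.
  U = {48}, X ∖ U = {45, 46, 47, 49, 50} — both open, so U is clopen.
  U = {45, 50}, X ∖ U = {46, 47, 48, 49} — both open, so U is clopen.
  U = {45, 48, 50}, X ∖ U = {46, 47, 49} — both open, so U is clopen.
  U = {46, 47, 49}, X ∖ U = {45, 48, 50} — both open, so U is clopen.
  U = {46, 47, 48, 49}, X ∖ U = {45, 50} — both open, so U is clopen.
  U = {45, 46, 47, 49, 50}, X ∖ U = {48} — both open, so U is clopen.
  U = {45, 46, 47, 48, 49, 50}, X ∖ U = ∅ — both open, so U is clopen.
Nontrivial clopen(s) exist: e.g. {45, 48, 50}. So (X, τ) is disconnected.
Compute connected components by grouping points that agree on all clopens:
  component: {48}
  component: {45, 50}
  component: {46, 47, 49}


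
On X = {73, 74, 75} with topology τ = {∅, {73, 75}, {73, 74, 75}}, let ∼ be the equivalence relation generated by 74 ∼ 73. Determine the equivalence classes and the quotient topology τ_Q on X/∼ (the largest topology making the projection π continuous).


X/∼ = {[73=74], [75]}; |τ_Q| = 2.

Equivalence classes: [73=74], [75].
Quotient map π: X → X/∼ sends 73 ↦ [73=74], 74 ↦ [73=74], 75 ↦ [75].
For each subset V ⊆ X/∼, compute π^{-1}(V) ⊆ X and check whether π^{-1}(V) ∈ τ. V is open in τ_Q iff π^{-1}(V) ∈ τ.
  V = {}: π^{-1}(V) = ∅ ∈ τ ✓.
  V = {[73=74]}: π^{-1}(V) = {73, 74} ∉ τ ✗.
  V = {[75]}: π^{-1}(V) = {75} ∉ τ ✗.
  V = {[73=74], [75]}: π^{-1}(V) = {73, 74, 75} ∈ τ ✓.
Open sets in the quotient: τ_Q = {{}, {[73=74], [75]}} (2 elements).


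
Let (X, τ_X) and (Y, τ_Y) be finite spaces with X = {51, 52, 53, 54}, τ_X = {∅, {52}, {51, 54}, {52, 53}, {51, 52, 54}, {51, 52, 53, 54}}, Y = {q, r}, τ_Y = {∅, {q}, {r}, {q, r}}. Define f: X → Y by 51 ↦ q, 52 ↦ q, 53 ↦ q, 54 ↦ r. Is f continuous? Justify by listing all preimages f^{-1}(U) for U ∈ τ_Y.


f is NOT continuous.

Compute f^{-1}(U) for each U ∈ τ_Y:
  U = ∅: f^{-1}(U) = ∅ ∈ τ_X ✓.
  U = {q}: f^{-1}(U) = {51, 52, 53} ∉ τ_X ✗.
  U = {r}: f^{-1}(U) = {54} ∉ τ_X ✗.
  U = {q, r}: f^{-1}(U) = {51, 52, 53, 54} ∈ τ_X ✓.
Found U = {q} with f^{-1}(U) = {51, 52, 53} not in τ_X. Therefore f is NOT continuous.


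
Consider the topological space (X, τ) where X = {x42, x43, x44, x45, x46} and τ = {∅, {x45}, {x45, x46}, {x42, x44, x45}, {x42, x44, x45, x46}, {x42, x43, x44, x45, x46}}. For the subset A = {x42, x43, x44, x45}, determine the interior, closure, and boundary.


int(A) = {x42, x44, x45}, cl(A) = {x42, x43, x44, x45, x46}, ∂A = {x43, x46}.

Closed sets in (X, τ) are complements of opens:
  closed(X, τ) = {∅, {x43}, {x43, x46}, {x42, x43, x44}, {x42, x43, x44, x46}, {x42, x43, x44, x45, x46}}.
int(A) = ⋃ {U ∈ τ : U ⊆ A}. Opens contained in A: ∅, {x45}, {x42, x44, x45}.
Taking the union of these: int(A) = {x42, x44, x45}.
cl(A) = ⋂ {C closed : A ⊆ C}. Closed sets containing A: {x42, x43, x44, x45, x46}.
Intersecting these: cl(A) = {x42, x43, x44, x45, x46}.
∂A = cl(A) ∖ int(A) = {x42, x43, x44, x45, x46} ∖ {x42, x44, x45} = {x43, x46}.


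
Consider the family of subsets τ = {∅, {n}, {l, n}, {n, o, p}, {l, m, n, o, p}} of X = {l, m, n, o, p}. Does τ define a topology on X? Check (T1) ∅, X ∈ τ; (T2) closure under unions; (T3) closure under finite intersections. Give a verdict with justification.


τ is NOT a topology on X.

Axiom (T1): ∅ ∈ τ? Yes; X ∈ τ? Yes.
Axiom (T2/T3): check pairwise unions and intersections of members of τ.
Counterexample for (T2): {l, n} ∪ {n, o, p} = {l, n, o, p} ∉ τ. Therefore τ is NOT a topology.


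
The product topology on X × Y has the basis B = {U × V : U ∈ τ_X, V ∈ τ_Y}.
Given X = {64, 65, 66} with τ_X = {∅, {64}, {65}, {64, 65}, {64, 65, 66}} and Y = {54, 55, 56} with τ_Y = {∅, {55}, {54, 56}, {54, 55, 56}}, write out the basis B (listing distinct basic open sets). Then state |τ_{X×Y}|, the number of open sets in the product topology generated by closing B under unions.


Basis B = {∅ × ∅, {64} × {55}, {65} × {55}, {64} × {54, 56}, {64, 65} × {55}, {65} × {54, 56}, {64} × {54, 55, 56}, {64, 65, 66} × {55}, {65} × {54, 55, 56}, {64, 65} × {54, 56}, {64, 65} × {54, 55, 56}, {64, 65, 66} × {54, 56}, {64, 65, 66} × {54, 55, 56}}; |τ_{X×Y}| = 25.

Enumerate products U × V with U ∈ τ_X, V ∈ τ_Y (deduplicated):
  ∅ × ∅ = {} (∅)
  {64} × {55} = {(64,55)}
  {65} × {55} = {(65,55)}
  {64} × {54, 56} = {(64,54), (64,56)}
  {64, 65} × {55} = {(64,55), (65,55)}
  {65} × {54, 56} = {(65,54), (65,56)}
  {64} × {54, 55, 56} = {(64,54), (64,55), (64,56)}
  {64, 65, 66} × {55} = {(64,55), (65,55), (66,55)}
  {65} × {54, 55, 56} = {(65,54), (65,55), (65,56)}
  {64, 65} × {54, 56} = {(64,54), (64,56), (65,54), (65,56)}
  {64, 65} × {54, 55, 56} = {(64,54), (64,55), (64,56), (65,54), (65,55), (65,56)}
  {64, 65, 66} × {54, 56} = {(64,54), (64,56), (65,54), (65,56), (66,54), (66,56)}
  {64, 65, 66} × {54, 55, 56} = {(64,54), (64,55), (64,56), (65,54), (65,55), (65,56), (66,54), (66,55), (66,56)}
These 13 distinct sets form the basis B.
Close under arbitrary unions to get τ_{X×Y}; counting gives |τ_{X×Y}| = 25.


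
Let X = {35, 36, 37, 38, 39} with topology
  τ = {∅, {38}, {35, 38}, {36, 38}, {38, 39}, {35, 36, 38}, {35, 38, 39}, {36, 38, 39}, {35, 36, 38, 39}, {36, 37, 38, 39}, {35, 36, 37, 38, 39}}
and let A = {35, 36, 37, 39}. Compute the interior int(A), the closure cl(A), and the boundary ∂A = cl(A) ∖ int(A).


int(A) = ∅, cl(A) = {35, 36, 37, 39}, ∂A = {35, 36, 37, 39}.

Closed sets in (X, τ) are complements of opens:
  closed(X, τ) = {∅, {35}, {37}, {35, 37}, {36, 37}, {37, 39}, {35, 36, 37}, {35, 37, 39}, {36, 37, 39}, {35, 36, 37, 39}, {35, 36, 37, 38, 39}}.
int(A) = ⋃ {U ∈ τ : U ⊆ A}. Opens contained in A: ∅.
Taking the union of these: int(A) = ∅.
cl(A) = ⋂ {C closed : A ⊆ C}. Closed sets containing A: {35, 36, 37, 39}, {35, 36, 37, 38, 39}.
Intersecting these: cl(A) = {35, 36, 37, 39}.
∂A = cl(A) ∖ int(A) = {35, 36, 37, 39} ∖ ∅ = {35, 36, 37, 39}.
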